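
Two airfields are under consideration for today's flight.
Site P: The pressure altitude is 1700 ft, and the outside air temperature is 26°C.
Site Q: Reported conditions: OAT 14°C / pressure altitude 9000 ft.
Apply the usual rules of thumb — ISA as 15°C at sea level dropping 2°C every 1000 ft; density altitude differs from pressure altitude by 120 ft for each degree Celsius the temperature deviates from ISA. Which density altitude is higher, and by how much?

Site Q by 7612 ft

Site P: ISA temp = 11.6°C, deviation +14.4°C, DA = 1700 + 120 × 14.4 = 3428 ft.
Site Q: ISA temp = -3°C, deviation +17°C, DA = 9000 + 120 × 17 = 11040 ft.
Site Q is higher by 11040 − 3428 = 7612 ft.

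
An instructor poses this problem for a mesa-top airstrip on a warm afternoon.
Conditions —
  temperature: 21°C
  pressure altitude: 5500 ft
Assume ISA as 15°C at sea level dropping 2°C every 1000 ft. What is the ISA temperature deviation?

ISA+17°C

ISA temperature at 5500 ft = 15 − 2 × (5500/1000) = 4°C.
Deviation = OAT − ISA = 21 − 4 = +17°C.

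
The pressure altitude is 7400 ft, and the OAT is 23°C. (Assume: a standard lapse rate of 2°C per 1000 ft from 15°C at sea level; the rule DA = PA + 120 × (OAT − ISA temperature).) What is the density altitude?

10136 ft

ISA temperature at 7400 ft = 15 − 2 × (7400/1000) = 0.2°C.
ISA deviation = 23 − 0.2 = +22.8°C.
Density altitude = 7400 + 120 × (22.8) = 7400 + (+2736) = 10136 ft.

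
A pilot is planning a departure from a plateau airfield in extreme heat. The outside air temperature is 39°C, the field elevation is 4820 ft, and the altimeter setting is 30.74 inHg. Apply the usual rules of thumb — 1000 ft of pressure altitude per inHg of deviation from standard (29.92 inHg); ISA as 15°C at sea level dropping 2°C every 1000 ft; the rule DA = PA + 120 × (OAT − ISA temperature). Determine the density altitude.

7840 ft

Pressure altitude = 4820 + (29.92 − 30.74) × 1000 = 4820 + (-820) = 4000 ft.
ISA temperature at 4000 ft = 15 − 2 × (4000/1000) = 7°C.
ISA deviation = 39 − 7 = +32°C.
Density altitude = 4000 + 120 × (32) = 7840 ft.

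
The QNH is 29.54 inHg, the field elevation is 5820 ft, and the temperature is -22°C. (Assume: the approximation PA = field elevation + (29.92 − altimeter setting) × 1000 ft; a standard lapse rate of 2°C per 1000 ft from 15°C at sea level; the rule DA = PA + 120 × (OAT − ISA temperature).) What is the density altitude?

Pressure altitude = 5820 + (29.92 − 29.54) × 1000 = 5820 + (+380) = 6200 ft.
ISA temperature at 6200 ft = 15 − 2 × (6200/1000) = 2.6°C.
ISA deviation = -22 − 2.6 = -24.6°C.
Density altitude = 6200 + 120 × (-24.6) = 3248 ft.

3248 ft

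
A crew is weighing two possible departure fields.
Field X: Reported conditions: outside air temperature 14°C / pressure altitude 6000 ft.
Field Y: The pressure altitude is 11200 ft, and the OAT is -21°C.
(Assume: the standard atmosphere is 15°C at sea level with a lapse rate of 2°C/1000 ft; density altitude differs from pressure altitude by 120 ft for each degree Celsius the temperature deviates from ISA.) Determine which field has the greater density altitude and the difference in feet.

Field X: ISA temp = 3°C, deviation +11°C, DA = 6000 + 120 × 11 = 7320 ft.
Field Y: ISA temp = -7.4°C, deviation -13.6°C, DA = 11200 + 120 × (-13.6) = 9568 ft.
Field Y is higher by 9568 − 7320 = 2248 ft.

Field Y by 2248 ft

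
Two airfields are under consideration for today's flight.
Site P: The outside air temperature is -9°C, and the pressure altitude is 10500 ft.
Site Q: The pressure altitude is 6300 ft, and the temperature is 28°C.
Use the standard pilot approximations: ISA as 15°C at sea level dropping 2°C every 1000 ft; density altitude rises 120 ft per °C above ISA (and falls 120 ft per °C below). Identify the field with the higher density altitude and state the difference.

Site P by 768 ft

Site P: ISA temp = -6°C, deviation -3°C, DA = 10500 + 120 × (-3) = 10140 ft.
Site Q: ISA temp = 2.4°C, deviation +25.6°C, DA = 6300 + 120 × 25.6 = 9372 ft.
Site P is higher by 10140 − 9372 = 768 ft.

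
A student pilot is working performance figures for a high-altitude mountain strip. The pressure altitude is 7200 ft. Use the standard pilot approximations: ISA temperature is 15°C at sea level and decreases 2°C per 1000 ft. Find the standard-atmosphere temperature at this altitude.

ISA temperature = 15 − 2 × (7200/1000) = 15 − 14.4 = 0.6°C.

0.6°C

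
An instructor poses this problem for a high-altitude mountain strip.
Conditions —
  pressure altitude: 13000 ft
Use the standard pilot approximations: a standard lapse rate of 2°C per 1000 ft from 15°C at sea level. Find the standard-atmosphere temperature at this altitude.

-11°C

ISA temperature = 15 − 2 × (13000/1000) = 15 − 26 = -11°C.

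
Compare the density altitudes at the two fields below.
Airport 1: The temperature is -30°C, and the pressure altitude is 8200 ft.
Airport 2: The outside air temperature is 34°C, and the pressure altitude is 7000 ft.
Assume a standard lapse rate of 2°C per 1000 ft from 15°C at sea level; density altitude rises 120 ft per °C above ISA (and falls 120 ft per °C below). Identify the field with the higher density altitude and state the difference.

Airport 2 by 6192 ft

Airport 1: ISA temp = -1.4°C, deviation -28.6°C, DA = 8200 + 120 × (-28.6) = 4768 ft.
Airport 2: ISA temp = 1°C, deviation +33°C, DA = 7000 + 120 × 33 = 10960 ft.
Airport 2 is higher by 10960 − 4768 = 6192 ft.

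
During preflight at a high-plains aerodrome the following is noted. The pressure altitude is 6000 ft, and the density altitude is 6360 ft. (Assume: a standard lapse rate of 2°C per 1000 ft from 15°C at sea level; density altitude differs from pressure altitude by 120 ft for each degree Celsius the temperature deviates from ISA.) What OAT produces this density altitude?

6°C

Density altitude − pressure altitude = 6360 − 6000 = +360 ft.
At 120 ft/°C that is an ISA deviation of 360/120 = +3°C.
ISA temperature at 6000 ft = 15 − 2 × (6000/1000) = 3°C.
OAT = ISA + deviation = 3 + (+3) = 6°C.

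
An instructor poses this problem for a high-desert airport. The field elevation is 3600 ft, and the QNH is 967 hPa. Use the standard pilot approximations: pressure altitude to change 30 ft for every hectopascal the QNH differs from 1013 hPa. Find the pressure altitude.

Pressure correction = (1013 − 967) × 30 = +1380 ft.
Pressure altitude = 3600 + (+1380) = 4980 ft.

4980 ft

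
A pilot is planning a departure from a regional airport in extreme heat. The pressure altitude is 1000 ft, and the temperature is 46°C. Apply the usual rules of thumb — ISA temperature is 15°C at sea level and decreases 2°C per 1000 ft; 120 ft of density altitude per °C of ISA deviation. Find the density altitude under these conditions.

ISA temperature at 1000 ft = 15 − 2 × (1000/1000) = 13°C.
ISA deviation = 46 − 13 = +33°C.
Density altitude = 1000 + 120 × (33) = 1000 + (+3960) = 4960 ft.

4960 ft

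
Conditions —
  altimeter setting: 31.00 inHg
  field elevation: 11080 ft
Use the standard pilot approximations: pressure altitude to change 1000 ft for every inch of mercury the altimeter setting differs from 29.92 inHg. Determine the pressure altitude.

10000 ft

Pressure correction = (29.92 − 31.00) × 1000 = -1080 ft.
Pressure altitude = 11080 + (-1080) = 10000 ft.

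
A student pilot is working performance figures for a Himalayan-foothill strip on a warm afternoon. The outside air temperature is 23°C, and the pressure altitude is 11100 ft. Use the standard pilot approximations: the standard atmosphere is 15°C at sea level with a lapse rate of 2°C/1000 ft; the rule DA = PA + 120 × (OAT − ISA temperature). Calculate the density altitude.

ISA temperature at 11100 ft = 15 − 2 × (11100/1000) = -7.2°C.
ISA deviation = 23 − (-7.2) = +30.2°C.
Density altitude = 11100 + 120 × (30.2) = 11100 + (+3624) = 14724 ft.

14724 ft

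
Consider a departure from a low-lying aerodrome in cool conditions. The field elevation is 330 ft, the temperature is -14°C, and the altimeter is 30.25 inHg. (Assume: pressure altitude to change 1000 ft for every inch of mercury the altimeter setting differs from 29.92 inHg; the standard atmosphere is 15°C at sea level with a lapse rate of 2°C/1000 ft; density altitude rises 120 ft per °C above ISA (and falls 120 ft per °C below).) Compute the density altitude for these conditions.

-3480 ft

Pressure altitude = 330 + (29.92 − 30.25) × 1000 = 330 + (-330) = 0 ft.
ISA temperature at 0 ft = 15 − 2 × (0/1000) = 15°C.
ISA deviation = -14 − 15 = -29°C.
Density altitude = 0 + 120 × (-29) = -3480 ft.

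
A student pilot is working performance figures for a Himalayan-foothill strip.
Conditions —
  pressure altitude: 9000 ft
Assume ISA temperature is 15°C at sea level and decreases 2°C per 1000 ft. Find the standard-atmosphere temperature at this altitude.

-3°C

ISA temperature = 15 − 2 × (9000/1000) = 15 − 18 = -3°C.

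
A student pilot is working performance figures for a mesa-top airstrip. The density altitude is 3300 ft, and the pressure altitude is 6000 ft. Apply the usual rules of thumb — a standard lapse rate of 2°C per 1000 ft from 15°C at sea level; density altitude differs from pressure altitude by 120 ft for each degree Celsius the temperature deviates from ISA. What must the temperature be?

Density altitude − pressure altitude = 3300 − 6000 = -2700 ft.
At 120 ft/°C that is an ISA deviation of -2700/120 = -22.5°C.
ISA temperature at 6000 ft = 15 − 2 × (6000/1000) = 3°C.
OAT = ISA + deviation = 3 + (-22.5) = -19.5°C.

-19.5°C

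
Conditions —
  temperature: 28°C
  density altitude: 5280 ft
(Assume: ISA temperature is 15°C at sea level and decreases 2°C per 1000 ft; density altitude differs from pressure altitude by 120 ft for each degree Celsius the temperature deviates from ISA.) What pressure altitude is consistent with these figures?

DA = PA + 120 × (OAT − (15 − 2·PA/1000)) = PA + 120·OAT − 1800 + 0.24·PA = 1.24·PA + 120·OAT − 1800.
So 1.24·PA = 5280 − 120 × 28 + 1800 = 3720.
PA = 3720 / 1.24 = 3000 ft.

3000 ft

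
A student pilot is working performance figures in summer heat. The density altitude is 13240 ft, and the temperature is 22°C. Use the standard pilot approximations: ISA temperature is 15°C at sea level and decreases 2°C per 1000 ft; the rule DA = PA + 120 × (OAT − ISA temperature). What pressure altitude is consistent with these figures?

10000 ft

DA = PA + 120 × (OAT − (15 − 2·PA/1000)) = PA + 120·OAT − 1800 + 0.24·PA = 1.24·PA + 120·OAT − 1800.
So 1.24·PA = 13240 − 120 × 22 + 1800 = 12400.
PA = 12400 / 1.24 = 10000 ft.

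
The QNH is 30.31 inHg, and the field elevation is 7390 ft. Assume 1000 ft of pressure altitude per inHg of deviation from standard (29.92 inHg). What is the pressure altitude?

Pressure correction = (29.92 − 30.31) × 1000 = -390 ft.
Pressure altitude = 7390 + (-390) = 7000 ft.

7000 ft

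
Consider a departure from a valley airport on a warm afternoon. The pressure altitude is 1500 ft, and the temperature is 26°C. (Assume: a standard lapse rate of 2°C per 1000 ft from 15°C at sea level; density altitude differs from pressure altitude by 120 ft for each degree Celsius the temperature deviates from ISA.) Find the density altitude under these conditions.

ISA temperature at 1500 ft = 15 − 2 × (1500/1000) = 12°C.
ISA deviation = 26 − 12 = +14°C.
Density altitude = 1500 + 120 × (14) = 1500 + (+1680) = 3180 ft.

3180 ft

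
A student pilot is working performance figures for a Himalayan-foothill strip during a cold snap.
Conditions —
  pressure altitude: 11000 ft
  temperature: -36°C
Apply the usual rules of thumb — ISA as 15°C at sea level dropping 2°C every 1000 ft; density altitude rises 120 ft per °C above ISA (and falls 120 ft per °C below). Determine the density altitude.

7520 ft

ISA temperature at 11000 ft = 15 − 2 × (11000/1000) = -7°C.
ISA deviation = -36 − (-7) = -29°C.
Density altitude = 11000 + 120 × (-29) = 11000 + (-3480) = 7520 ft.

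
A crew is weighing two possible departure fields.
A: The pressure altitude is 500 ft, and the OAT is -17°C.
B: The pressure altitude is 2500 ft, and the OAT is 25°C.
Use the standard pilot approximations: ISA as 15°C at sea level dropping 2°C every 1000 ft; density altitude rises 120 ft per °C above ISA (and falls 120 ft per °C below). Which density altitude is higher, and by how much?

B by 7520 ft

A: ISA temp = 14°C, deviation -31°C, DA = 500 + 120 × (-31) = -3220 ft.
B: ISA temp = 10°C, deviation +15°C, DA = 2500 + 120 × 15 = 4300 ft.
B is higher by 4300 − (-3220) = 7520 ft.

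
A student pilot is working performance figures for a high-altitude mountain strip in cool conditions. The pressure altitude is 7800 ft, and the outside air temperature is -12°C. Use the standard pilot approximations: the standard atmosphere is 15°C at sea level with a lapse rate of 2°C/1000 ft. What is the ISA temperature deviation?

ISA temperature at 7800 ft = 15 − 2 × (7800/1000) = -0.6°C.
Deviation = OAT − ISA = -12 − (-0.6) = -11.4°C.

ISA-11.4°C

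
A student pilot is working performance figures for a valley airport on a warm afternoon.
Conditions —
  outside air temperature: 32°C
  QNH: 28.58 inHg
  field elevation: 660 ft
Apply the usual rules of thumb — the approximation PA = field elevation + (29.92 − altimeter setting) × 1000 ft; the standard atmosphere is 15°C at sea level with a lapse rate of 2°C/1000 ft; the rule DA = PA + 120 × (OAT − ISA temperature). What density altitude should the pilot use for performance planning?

Pressure altitude = 660 + (29.92 − 28.58) × 1000 = 660 + (+1340) = 2000 ft.
ISA temperature at 2000 ft = 15 − 2 × (2000/1000) = 11°C.
ISA deviation = 32 − 11 = +21°C.
Density altitude = 2000 + 120 × (21) = 4520 ft.

4520 ft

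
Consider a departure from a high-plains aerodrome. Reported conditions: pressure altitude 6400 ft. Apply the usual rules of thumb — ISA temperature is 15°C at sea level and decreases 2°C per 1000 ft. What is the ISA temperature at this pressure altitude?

2.2°C

ISA temperature = 15 − 2 × (6400/1000) = 15 − 12.8 = 2.2°C.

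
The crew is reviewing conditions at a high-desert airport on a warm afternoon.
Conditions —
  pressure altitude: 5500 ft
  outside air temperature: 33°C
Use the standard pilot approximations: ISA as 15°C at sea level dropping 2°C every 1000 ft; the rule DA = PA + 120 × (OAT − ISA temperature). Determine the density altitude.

ISA temperature at 5500 ft = 15 − 2 × (5500/1000) = 4°C.
ISA deviation = 33 − 4 = +29°C.
Density altitude = 5500 + 120 × (29) = 5500 + (+3480) = 8980 ft.

8980 ft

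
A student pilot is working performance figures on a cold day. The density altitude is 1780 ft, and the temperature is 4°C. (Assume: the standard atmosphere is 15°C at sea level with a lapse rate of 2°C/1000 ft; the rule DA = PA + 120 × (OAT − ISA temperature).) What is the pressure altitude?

2500 ft

DA = PA + 120 × (OAT − (15 − 2·PA/1000)) = PA + 120·OAT − 1800 + 0.24·PA = 1.24·PA + 120·OAT − 1800.
So 1.24·PA = 1780 − 120 × 4 + 1800 = 3100.
PA = 3100 / 1.24 = 2500 ft.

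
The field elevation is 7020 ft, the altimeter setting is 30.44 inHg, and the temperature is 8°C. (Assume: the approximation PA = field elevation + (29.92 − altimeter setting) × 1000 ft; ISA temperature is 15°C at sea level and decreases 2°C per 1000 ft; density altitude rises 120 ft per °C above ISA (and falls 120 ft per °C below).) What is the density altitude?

7220 ft

Pressure altitude = 7020 + (29.92 − 30.44) × 1000 = 7020 + (-520) = 6500 ft.
ISA temperature at 6500 ft = 15 − 2 × (6500/1000) = 2°C.
ISA deviation = 8 − 2 = +6°C.
Density altitude = 6500 + 120 × (6) = 7220 ft.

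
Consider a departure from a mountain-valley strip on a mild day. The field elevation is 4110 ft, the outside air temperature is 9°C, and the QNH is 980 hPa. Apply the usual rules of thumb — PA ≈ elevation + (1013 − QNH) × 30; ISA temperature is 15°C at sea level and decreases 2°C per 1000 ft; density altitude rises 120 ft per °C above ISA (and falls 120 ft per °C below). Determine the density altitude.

5604 ft

Pressure altitude = 4110 + (1013 − 980) × 30 = 4110 + (+990) = 5100 ft.
ISA temperature at 5100 ft = 15 − 2 × (5100/1000) = 4.8°C.
ISA deviation = 9 − 4.8 = +4.2°C.
Density altitude = 5100 + 120 × (4.2) = 5604 ft.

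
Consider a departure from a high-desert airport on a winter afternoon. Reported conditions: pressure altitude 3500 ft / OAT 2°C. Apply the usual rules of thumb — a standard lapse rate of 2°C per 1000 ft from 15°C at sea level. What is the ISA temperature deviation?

ISA-6°C

ISA temperature at 3500 ft = 15 − 2 × (3500/1000) = 8°C.
Deviation = OAT − ISA = 2 − 8 = -6°C.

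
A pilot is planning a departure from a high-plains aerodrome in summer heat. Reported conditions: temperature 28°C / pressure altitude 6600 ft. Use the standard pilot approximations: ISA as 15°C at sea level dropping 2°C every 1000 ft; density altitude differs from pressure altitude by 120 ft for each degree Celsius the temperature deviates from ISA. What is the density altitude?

ISA temperature at 6600 ft = 15 − 2 × (6600/1000) = 1.8°C.
ISA deviation = 28 − 1.8 = +26.2°C.
Density altitude = 6600 + 120 × (26.2) = 6600 + (+3144) = 9744 ft.

9744 ft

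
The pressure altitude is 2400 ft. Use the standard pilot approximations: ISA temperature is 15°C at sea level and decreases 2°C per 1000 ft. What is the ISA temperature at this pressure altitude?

10.2°C

ISA temperature = 15 − 2 × (2400/1000) = 15 − 4.8 = 10.2°C.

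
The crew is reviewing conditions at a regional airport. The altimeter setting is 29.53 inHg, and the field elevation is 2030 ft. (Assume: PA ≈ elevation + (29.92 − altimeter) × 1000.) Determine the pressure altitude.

Pressure correction = (29.92 − 29.53) × 1000 = +390 ft.
Pressure altitude = 2030 + (+390) = 2420 ft.

2420 ft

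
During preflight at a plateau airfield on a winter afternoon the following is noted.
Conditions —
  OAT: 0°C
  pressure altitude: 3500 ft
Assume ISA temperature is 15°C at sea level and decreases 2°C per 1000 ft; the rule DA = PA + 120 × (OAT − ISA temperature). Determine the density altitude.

ISA temperature at 3500 ft = 15 − 2 × (3500/1000) = 8°C.
ISA deviation = 0 − 8 = -8°C.
Density altitude = 3500 + 120 × (-8) = 3500 + (-960) = 2540 ft.

2540 ft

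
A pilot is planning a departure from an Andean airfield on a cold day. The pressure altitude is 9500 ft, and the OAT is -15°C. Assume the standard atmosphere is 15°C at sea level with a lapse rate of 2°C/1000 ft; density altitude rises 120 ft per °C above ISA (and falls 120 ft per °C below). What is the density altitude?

8180 ft

ISA temperature at 9500 ft = 15 − 2 × (9500/1000) = -4°C.
ISA deviation = -15 − (-4) = -11°C.
Density altitude = 9500 + 120 × (-11) = 9500 + (-1320) = 8180 ft.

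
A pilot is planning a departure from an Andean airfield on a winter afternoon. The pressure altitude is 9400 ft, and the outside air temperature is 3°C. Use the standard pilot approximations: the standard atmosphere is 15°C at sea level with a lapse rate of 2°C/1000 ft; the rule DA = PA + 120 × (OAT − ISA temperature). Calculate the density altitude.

ISA temperature at 9400 ft = 15 − 2 × (9400/1000) = -3.8°C.
ISA deviation = 3 − (-3.8) = +6.8°C.
Density altitude = 9400 + 120 × (6.8) = 9400 + (+816) = 10216 ft.

10216 ft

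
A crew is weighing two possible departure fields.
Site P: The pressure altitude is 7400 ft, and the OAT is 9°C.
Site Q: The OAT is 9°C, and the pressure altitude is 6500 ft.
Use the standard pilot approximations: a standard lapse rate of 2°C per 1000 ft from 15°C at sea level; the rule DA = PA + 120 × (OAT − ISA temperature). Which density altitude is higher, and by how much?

Site P by 1116 ft

Site P: ISA temp = 0.2°C, deviation +8.8°C, DA = 7400 + 120 × 8.8 = 8456 ft.
Site Q: ISA temp = 2°C, deviation +7°C, DA = 6500 + 120 × 7 = 7340 ft.
Site P is higher by 8456 − 7340 = 1116 ft.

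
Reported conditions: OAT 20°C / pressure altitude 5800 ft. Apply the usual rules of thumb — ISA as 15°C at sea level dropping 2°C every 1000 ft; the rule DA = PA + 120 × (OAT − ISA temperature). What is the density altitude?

ISA temperature at 5800 ft = 15 − 2 × (5800/1000) = 3.4°C.
ISA deviation = 20 − 3.4 = +16.6°C.
Density altitude = 5800 + 120 × (16.6) = 5800 + (+1992) = 7792 ft.

7792 ft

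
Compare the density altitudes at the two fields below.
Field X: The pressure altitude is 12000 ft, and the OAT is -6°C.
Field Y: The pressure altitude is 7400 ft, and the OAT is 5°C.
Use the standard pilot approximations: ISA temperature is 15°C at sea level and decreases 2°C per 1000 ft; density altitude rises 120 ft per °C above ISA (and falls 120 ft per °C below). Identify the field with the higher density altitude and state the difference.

Field X by 4384 ft

Field X: ISA temp = -9°C, deviation +3°C, DA = 12000 + 120 × 3 = 12360 ft.
Field Y: ISA temp = 0.2°C, deviation +4.8°C, DA = 7400 + 120 × 4.8 = 7976 ft.
Field X is higher by 12360 − 7976 = 4384 ft.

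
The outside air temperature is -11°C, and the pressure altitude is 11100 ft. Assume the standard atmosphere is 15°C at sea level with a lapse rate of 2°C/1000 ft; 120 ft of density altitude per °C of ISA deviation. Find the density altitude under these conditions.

10644 ft

ISA temperature at 11100 ft = 15 − 2 × (11100/1000) = -7.2°C.
ISA deviation = -11 − (-7.2) = -3.8°C.
Density altitude = 11100 + 120 × (-3.8) = 11100 + (-456) = 10644 ft.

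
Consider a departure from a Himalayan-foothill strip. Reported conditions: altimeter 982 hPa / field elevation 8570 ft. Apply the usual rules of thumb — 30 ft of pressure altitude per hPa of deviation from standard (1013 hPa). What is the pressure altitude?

9500 ft

Pressure correction = (1013 − 982) × 30 = +930 ft.
Pressure altitude = 8570 + (+930) = 9500 ft.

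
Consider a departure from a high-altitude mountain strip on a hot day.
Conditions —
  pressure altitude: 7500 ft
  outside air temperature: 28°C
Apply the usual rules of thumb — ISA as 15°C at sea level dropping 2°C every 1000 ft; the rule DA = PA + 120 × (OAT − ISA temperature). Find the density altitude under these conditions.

ISA temperature at 7500 ft = 15 − 2 × (7500/1000) = 0°C.
ISA deviation = 28 − 0 = +28°C.
Density altitude = 7500 + 120 × (28) = 7500 + (+3360) = 10860 ft.

10860 ft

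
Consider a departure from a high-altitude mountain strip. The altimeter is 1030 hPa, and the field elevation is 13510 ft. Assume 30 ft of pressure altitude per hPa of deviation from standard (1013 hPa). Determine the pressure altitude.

Pressure correction = (1013 − 1030) × 30 = -510 ft.
Pressure altitude = 13510 + (-510) = 13000 ft.

13000 ft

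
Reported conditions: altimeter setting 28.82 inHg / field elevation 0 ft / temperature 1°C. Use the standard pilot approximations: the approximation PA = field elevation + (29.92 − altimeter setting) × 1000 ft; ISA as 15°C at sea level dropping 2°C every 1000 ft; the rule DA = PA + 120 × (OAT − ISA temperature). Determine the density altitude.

-316 ft

Pressure altitude = 0 + (29.92 − 28.82) × 1000 = 0 + (+1100) = 1100 ft.
ISA temperature at 1100 ft = 15 − 2 × (1100/1000) = 12.8°C.
ISA deviation = 1 − 12.8 = -11.8°C.
Density altitude = 1100 + 120 × (-11.8) = -316 ft.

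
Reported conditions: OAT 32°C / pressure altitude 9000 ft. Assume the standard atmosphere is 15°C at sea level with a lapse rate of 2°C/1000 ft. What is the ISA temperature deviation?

ISA+35°C

ISA temperature at 9000 ft = 15 − 2 × (9000/1000) = -3°C.
Deviation = OAT − ISA = 32 − (-3) = +35°C.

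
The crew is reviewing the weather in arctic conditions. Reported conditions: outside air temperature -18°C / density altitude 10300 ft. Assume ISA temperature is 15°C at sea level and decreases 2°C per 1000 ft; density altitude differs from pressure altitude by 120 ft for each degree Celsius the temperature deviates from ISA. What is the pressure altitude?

11500 ft

DA = PA + 120 × (OAT − (15 − 2·PA/1000)) = PA + 120·OAT − 1800 + 0.24·PA = 1.24·PA + 120·OAT − 1800.
So 1.24·PA = 10300 − 120 × (-18) + 1800 = 14260.
PA = 14260 / 1.24 = 11500 ft.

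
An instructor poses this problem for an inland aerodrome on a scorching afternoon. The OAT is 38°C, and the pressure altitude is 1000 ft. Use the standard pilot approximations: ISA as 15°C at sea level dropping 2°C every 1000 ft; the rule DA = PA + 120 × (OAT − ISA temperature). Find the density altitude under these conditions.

ISA temperature at 1000 ft = 15 − 2 × (1000/1000) = 13°C.
ISA deviation = 38 − 13 = +25°C.
Density altitude = 1000 + 120 × (25) = 1000 + (+3000) = 4000 ft.

4000 ft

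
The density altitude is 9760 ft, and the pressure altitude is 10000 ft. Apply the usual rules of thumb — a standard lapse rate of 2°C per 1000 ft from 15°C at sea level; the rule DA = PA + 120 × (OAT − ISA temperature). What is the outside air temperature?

-7°C

Density altitude − pressure altitude = 9760 − 10000 = -240 ft.
At 120 ft/°C that is an ISA deviation of -240/120 = -2°C.
ISA temperature at 10000 ft = 15 − 2 × (10000/1000) = -5°C.
OAT = ISA + deviation = -5 + (-2) = -7°C.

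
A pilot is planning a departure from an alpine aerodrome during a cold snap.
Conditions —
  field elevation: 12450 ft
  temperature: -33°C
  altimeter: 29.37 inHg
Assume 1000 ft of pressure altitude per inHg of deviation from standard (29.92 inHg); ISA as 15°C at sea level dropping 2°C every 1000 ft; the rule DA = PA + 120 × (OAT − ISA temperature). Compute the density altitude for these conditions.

10360 ft

Pressure altitude = 12450 + (29.92 − 29.37) × 1000 = 12450 + (+550) = 13000 ft.
ISA temperature at 13000 ft = 15 − 2 × (13000/1000) = -11°C.
ISA deviation = -33 − (-11) = -22°C.
Density altitude = 13000 + 120 × (-22) = 10360 ft.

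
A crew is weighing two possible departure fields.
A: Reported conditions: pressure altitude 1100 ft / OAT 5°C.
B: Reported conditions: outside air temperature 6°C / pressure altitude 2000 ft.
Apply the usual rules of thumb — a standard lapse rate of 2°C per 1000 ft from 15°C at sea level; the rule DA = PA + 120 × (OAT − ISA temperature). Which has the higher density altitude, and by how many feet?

B by 1236 ft

A: ISA temp = 12.8°C, deviation -7.8°C, DA = 1100 + 120 × (-7.8) = 164 ft.
B: ISA temp = 11°C, deviation -5°C, DA = 2000 + 120 × (-5) = 1400 ft.
B is higher by 1400 − 164 = 1236 ft.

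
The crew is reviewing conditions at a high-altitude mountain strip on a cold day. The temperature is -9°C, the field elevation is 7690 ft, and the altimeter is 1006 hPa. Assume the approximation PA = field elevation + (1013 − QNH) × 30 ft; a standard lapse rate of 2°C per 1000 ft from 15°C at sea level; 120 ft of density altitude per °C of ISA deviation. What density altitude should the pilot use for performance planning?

6916 ft

Pressure altitude = 7690 + (1013 − 1006) × 30 = 7690 + (+210) = 7900 ft.
ISA temperature at 7900 ft = 15 − 2 × (7900/1000) = -0.8°C.
ISA deviation = -9 − (-0.8) = -8.2°C.
Density altitude = 7900 + 120 × (-8.2) = 6916 ft.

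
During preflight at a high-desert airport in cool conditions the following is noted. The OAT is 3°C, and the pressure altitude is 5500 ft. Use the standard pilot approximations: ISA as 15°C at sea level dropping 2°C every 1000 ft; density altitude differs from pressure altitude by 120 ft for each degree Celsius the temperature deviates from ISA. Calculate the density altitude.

5380 ft

ISA temperature at 5500 ft = 15 − 2 × (5500/1000) = 4°C.
ISA deviation = 3 − 4 = -1°C.
Density altitude = 5500 + 120 × (-1) = 5500 + (-120) = 5380 ft.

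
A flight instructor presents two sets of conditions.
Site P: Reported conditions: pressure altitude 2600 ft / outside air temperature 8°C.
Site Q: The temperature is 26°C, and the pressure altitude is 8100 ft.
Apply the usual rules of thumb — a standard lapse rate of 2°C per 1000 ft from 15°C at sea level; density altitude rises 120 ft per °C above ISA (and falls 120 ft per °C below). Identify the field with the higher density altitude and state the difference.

Site P: ISA temp = 9.8°C, deviation -1.8°C, DA = 2600 + 120 × (-1.8) = 2384 ft.
Site Q: ISA temp = -1.2°C, deviation +27.2°C, DA = 8100 + 120 × 27.2 = 11364 ft.
Site Q is higher by 11364 − 2384 = 8980 ft.

Site Q by 8980 ft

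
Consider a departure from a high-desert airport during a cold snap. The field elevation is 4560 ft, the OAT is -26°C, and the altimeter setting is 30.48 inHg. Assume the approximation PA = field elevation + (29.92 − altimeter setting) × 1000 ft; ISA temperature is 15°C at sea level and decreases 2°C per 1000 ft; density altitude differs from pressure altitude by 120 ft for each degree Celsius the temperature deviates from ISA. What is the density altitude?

Pressure altitude = 4560 + (29.92 − 30.48) × 1000 = 4560 + (-560) = 4000 ft.
ISA temperature at 4000 ft = 15 − 2 × (4000/1000) = 7°C.
ISA deviation = -26 − 7 = -33°C.
Density altitude = 4000 + 120 × (-33) = 40 ft.

40 ft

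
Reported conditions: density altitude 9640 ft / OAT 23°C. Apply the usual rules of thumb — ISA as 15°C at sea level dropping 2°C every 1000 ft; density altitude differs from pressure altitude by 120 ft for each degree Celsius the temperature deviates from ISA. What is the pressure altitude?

7000 ft

DA = PA + 120 × (OAT − (15 − 2·PA/1000)) = PA + 120·OAT − 1800 + 0.24·PA = 1.24·PA + 120·OAT − 1800.
So 1.24·PA = 9640 − 120 × 23 + 1800 = 8680.
PA = 8680 / 1.24 = 7000 ft.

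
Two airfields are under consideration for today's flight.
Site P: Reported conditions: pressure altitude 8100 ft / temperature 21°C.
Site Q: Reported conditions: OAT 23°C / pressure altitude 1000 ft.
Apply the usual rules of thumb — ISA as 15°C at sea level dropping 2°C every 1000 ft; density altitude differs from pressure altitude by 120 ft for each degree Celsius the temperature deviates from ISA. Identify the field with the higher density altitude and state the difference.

Site P: ISA temp = -1.2°C, deviation +22.2°C, DA = 8100 + 120 × 22.2 = 10764 ft.
Site Q: ISA temp = 13°C, deviation +10°C, DA = 1000 + 120 × 10 = 2200 ft.
Site P is higher by 10764 − 2200 = 8564 ft.

Site P by 8564 ft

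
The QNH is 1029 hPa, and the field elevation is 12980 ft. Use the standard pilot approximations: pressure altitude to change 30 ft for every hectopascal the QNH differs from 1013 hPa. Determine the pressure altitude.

12500 ft

Pressure correction = (1013 − 1029) × 30 = -480 ft.
Pressure altitude = 12980 + (-480) = 12500 ft.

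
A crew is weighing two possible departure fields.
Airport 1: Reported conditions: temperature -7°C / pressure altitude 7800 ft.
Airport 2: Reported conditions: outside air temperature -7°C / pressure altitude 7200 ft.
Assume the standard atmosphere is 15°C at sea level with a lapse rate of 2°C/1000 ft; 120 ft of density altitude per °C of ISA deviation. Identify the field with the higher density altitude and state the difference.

Airport 1: ISA temp = -0.6°C, deviation -6.4°C, DA = 7800 + 120 × (-6.4) = 7032 ft.
Airport 2: ISA temp = 0.6°C, deviation -7.6°C, DA = 7200 + 120 × (-7.6) = 6288 ft.
Airport 1 is higher by 7032 − 6288 = 744 ft.

Airport 1 by 744 ft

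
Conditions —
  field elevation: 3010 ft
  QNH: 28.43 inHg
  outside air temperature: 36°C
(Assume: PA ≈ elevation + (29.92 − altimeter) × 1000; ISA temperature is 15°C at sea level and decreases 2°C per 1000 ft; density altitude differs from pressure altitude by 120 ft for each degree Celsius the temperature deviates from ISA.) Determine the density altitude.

Pressure altitude = 3010 + (29.92 − 28.43) × 1000 = 3010 + (+1490) = 4500 ft.
ISA temperature at 4500 ft = 15 − 2 × (4500/1000) = 6°C.
ISA deviation = 36 − 6 = +30°C.
Density altitude = 4500 + 120 × (30) = 8100 ft.

8100 ft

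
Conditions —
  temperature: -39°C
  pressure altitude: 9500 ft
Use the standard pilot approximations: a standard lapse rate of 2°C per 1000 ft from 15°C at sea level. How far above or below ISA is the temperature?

ISA-35°C

ISA temperature at 9500 ft = 15 − 2 × (9500/1000) = -4°C.
Deviation = OAT − ISA = -39 − (-4) = -35°C.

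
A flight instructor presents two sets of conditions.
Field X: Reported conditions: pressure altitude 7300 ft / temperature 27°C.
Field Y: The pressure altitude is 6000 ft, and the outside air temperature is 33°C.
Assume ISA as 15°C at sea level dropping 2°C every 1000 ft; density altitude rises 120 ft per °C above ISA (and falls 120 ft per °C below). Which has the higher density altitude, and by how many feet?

Field X: ISA temp = 0.4°C, deviation +26.6°C, DA = 7300 + 120 × 26.6 = 10492 ft.
Field Y: ISA temp = 3°C, deviation +30°C, DA = 6000 + 120 × 30 = 9600 ft.
Field X is higher by 10492 − 9600 = 892 ft.

Field X by 892 ft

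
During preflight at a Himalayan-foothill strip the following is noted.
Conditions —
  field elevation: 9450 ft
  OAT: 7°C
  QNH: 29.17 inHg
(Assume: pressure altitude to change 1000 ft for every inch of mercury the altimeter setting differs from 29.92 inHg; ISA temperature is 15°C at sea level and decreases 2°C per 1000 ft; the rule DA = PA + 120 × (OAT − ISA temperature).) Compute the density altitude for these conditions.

11688 ft

Pressure altitude = 9450 + (29.92 − 29.17) × 1000 = 9450 + (+750) = 10200 ft.
ISA temperature at 10200 ft = 15 − 2 × (10200/1000) = -5.4°C.
ISA deviation = 7 − (-5.4) = +12.4°C.
Density altitude = 10200 + 120 × (12.4) = 11688 ft.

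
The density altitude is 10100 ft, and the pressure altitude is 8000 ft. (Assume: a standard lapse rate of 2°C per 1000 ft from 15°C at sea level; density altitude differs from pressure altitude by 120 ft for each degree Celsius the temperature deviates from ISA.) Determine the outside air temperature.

Density altitude − pressure altitude = 10100 − 8000 = +2100 ft.
At 120 ft/°C that is an ISA deviation of 2100/120 = +17.5°C.
ISA temperature at 8000 ft = 15 − 2 × (8000/1000) = -1°C.
OAT = ISA + deviation = -1 + (+17.5) = 16.5°C.

16.5°C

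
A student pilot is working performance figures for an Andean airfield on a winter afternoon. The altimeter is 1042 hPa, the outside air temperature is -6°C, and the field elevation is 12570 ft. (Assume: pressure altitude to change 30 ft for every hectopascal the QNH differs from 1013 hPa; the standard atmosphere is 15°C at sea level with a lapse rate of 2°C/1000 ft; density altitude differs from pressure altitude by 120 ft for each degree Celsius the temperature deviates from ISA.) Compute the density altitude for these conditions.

Pressure altitude = 12570 + (1013 − 1042) × 30 = 12570 + (-870) = 11700 ft.
ISA temperature at 11700 ft = 15 − 2 × (11700/1000) = -8.4°C.
ISA deviation = -6 − (-8.4) = +2.4°C.
Density altitude = 11700 + 120 × (2.4) = 11988 ft.

11988 ft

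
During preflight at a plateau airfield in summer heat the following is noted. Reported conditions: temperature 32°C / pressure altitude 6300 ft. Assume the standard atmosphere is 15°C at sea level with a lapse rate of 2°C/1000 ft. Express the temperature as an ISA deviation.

ISA+29.6°C

ISA temperature at 6300 ft = 15 − 2 × (6300/1000) = 2.4°C.
Deviation = OAT − ISA = 32 − 2.4 = +29.6°C.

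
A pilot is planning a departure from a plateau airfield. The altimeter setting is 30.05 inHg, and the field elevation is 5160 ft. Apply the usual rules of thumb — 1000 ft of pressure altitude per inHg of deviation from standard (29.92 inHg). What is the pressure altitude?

Pressure correction = (29.92 − 30.05) × 1000 = -130 ft.
Pressure altitude = 5160 + (-130) = 5030 ft.

5030 ft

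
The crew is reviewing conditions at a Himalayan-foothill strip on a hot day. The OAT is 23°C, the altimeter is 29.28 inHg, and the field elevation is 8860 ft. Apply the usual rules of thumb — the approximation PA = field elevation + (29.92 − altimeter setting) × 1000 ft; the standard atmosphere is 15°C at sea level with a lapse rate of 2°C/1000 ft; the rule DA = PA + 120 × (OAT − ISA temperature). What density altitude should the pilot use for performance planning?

12740 ft

Pressure altitude = 8860 + (29.92 − 29.28) × 1000 = 8860 + (+640) = 9500 ft.
ISA temperature at 9500 ft = 15 − 2 × (9500/1000) = -4°C.
ISA deviation = 23 − (-4) = +27°C.
Density altitude = 9500 + 120 × (27) = 12740 ft.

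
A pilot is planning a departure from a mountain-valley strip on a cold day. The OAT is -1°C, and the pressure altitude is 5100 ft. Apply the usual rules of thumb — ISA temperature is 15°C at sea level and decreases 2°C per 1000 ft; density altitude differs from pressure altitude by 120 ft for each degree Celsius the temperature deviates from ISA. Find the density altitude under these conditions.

4404 ft

ISA temperature at 5100 ft = 15 − 2 × (5100/1000) = 4.8°C.
ISA deviation = -1 − 4.8 = -5.8°C.
Density altitude = 5100 + 120 × (-5.8) = 5100 + (-696) = 4404 ft.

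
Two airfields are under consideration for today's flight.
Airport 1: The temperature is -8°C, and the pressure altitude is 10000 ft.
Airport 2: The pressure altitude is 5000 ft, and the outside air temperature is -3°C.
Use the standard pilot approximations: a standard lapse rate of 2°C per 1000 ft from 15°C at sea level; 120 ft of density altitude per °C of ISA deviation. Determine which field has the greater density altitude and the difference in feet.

Airport 1 by 5600 ft

Airport 1: ISA temp = -5°C, deviation -3°C, DA = 10000 + 120 × (-3) = 9640 ft.
Airport 2: ISA temp = 5°C, deviation -8°C, DA = 5000 + 120 × (-8) = 4040 ft.
Airport 1 is higher by 9640 − 4040 = 5600 ft.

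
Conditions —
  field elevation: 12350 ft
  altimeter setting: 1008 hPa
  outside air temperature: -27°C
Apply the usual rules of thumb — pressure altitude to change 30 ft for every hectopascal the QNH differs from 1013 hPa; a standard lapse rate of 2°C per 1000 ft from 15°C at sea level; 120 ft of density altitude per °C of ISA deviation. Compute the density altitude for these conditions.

Pressure altitude = 12350 + (1013 − 1008) × 30 = 12350 + (+150) = 12500 ft.
ISA temperature at 12500 ft = 15 − 2 × (12500/1000) = -10°C.
ISA deviation = -27 − (-10) = -17°C.
Density altitude = 12500 + 120 × (-17) = 10460 ft.

10460 ft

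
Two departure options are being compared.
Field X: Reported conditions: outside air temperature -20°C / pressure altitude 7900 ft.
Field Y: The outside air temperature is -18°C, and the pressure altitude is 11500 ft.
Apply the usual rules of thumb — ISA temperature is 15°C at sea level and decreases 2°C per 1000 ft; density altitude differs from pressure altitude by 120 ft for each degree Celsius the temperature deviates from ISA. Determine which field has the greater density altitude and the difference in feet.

Field X: ISA temp = -0.8°C, deviation -19.2°C, DA = 7900 + 120 × (-19.2) = 5596 ft.
Field Y: ISA temp = -8°C, deviation -10°C, DA = 11500 + 120 × (-10) = 10300 ft.
Field Y is higher by 10300 − 5596 = 4704 ft.

Field Y by 4704 ft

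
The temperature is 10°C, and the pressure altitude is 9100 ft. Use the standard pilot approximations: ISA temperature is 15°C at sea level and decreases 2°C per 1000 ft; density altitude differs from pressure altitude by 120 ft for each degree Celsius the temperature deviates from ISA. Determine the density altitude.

10684 ft

ISA temperature at 9100 ft = 15 − 2 × (9100/1000) = -3.2°C.
ISA deviation = 10 − (-3.2) = +13.2°C.
Density altitude = 9100 + 120 × (13.2) = 9100 + (+1584) = 10684 ft.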